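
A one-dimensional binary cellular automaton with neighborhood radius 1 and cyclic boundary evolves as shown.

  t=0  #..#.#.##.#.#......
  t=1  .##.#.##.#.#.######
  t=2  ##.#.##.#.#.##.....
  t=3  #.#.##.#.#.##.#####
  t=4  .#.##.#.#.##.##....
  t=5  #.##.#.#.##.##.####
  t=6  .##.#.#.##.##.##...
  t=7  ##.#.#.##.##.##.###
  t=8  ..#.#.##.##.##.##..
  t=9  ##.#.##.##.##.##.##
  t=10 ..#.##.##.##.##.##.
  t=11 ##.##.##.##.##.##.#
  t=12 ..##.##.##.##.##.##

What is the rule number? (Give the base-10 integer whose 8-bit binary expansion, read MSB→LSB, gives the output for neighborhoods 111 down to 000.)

  [7] ### => .  t=1,i=14
  [6] ##. => .  t=0,i=8
  [5] #.# => #  t=0,i=4
  [4] #.. => #  t=0,i=1
  [3] .## => #  t=0,i=7
  [2] .#. => .  t=0,i=0
  [1] ..# => #  t=0,i=2
  [0] ... => #  t=0,i=14
  bits 00111011 = 59

59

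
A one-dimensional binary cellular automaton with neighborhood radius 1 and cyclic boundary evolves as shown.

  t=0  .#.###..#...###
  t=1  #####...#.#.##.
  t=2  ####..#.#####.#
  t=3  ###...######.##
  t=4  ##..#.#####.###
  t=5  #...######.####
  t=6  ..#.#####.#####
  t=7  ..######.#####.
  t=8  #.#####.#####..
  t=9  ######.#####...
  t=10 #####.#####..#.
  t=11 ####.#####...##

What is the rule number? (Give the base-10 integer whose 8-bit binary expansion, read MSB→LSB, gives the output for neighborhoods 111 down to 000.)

173

  nb ###: next=#  (t=0,i=4, bit7=1)
  nb ##.: next=.  (t=0,i=5, bit6=0)
  nb #.#: next=#  (t=0,i=0, bit5=1)
  nb #..: next=.  (t=0,i=6, bit4=0)
  nb .##: next=#  (t=0,i=3, bit3=1)
  nb .#.: next=#  (t=0,i=1, bit2=1)
  nb ..#: next=.  (t=0,i=7, bit1=0)
  nb ...: next=#  (t=0,i=10, bit0=1)
  bits 10101101 = 173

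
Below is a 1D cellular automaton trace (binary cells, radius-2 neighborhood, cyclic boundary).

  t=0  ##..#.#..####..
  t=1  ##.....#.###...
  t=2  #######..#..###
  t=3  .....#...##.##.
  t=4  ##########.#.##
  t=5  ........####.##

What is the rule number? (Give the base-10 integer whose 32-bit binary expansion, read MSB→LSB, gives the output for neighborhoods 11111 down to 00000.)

  #####|.  b31=0 t=2,i=0
  ####.|#  b30=1 t=0,i=11
  ###.#|#  b29=1 t=4,i=9
  ###..|.  b28=0 t=0,i=12
  ##.##|#  b27=1 t=3,i=11
  ##.#.|#  b26=1 t=4,i=10
  ##..#|.  b25=0 t=0,i=2
  ##...|#  b24=1 t=1,i=2
  #.###|#  b23=1 t=1,i=9
  #.##.|.  b22=0 t=3,i=12
  #.#.#|#  b21=1 t=4,i=11
  #.#..|.  b20=0 t=0,i=6
  #..##|.  b19=0 t=0,i=8
  #..#.|.  b18=0 t=0,i=3
  #...#|#  b17=1 t=1,i=13
  #....|#  b16=1 t=1,i=3
  .####|#  b15=1 t=0,i=10
  .###.|.  b14=0 t=1,i=10
  .##.#|.  b13=0 t=3,i=10
  .##..|#  b12=1 t=0,i=1
  .#.##|.  b11=0 t=1,i=8
  .#.#.|.  b10=0 t=0,i=5
  .#..#|#  b9=1 t=0,i=7
  .#...|#  b8=1 t=3,i=6
  ..###|#  b7=1 t=0,i=9
  ..##.|#  b6=1 t=0,i=0
  ..#.#|.  b5=0 t=0,i=4
  ..#..|#  b4=1 t=2,i=9
  ...##|#  b3=1 t=1,i=14
  ...#.|#  b2=1 t=1,i=6
  ....#|#  b1=1 t=1,i=5
  .....|#  b0=1 t=1,i=4
  bits 01101101101000111001001111011111 = 1839436767

1839436767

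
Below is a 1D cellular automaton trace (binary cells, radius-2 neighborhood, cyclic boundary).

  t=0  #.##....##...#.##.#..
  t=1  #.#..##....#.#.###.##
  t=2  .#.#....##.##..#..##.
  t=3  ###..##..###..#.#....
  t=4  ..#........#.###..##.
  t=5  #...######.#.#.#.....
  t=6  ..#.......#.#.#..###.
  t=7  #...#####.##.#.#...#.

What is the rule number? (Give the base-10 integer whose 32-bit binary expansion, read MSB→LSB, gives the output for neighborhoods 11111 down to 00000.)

  nb #####: next=.  (t=5,i=6, bit31=0)
  nb ####.: next=.  (t=5,i=8, bit30=0)
  nb ###.#: next=.  (t=1,i=0, bit29=0)
  nb ###..: next=#  (t=3,i=2, bit28=1)
  nb ##.##: next=#  (t=1,i=18, bit27=1)
  nb ##.#.: next=#  (t=0,i=17, bit26=1)
  nb ##..#: next=.  (t=2,i=13, bit25=0)
  nb ##...: next=.  (t=0,i=4, bit24=0)
  nb #.###: next=#  (t=1,i=15, bit23=1)
  nb #.##.: next=#  (t=0,i=2, bit22=1)
  nb #.#.#: next=.  (t=1,i=13, bit21=0)
  nb #.#..: next=.  (t=0,i=18, bit20=0)
  nb #..##: next=.  (t=1,i=4, bit19=0)
  nb #..#.: next=#  (t=0,i=20, bit18=1)
  nb #...#: next=#  (t=0,i=11, bit17=1)
  nb #....: next=#  (t=0,i=5, bit16=1)
  nb .####: next=.  (t=5,i=5, bit15=0)
  nb .###.: next=.  (t=1,i=16, bit14=0)
  nb .##.#: next=#  (t=0,i=16, bit13=1)
  nb .##..: next=.  (t=0,i=3, bit12=0)
  nb .#.##: next=.  (t=0,i=1, bit11=0)
  nb .#.#.: next=#  (t=1,i=12, bit10=1)
  nb .#..#: next=#  (t=0,i=19, bit9=1)
  nb .#...: next=.  (t=2,i=4, bit8=0)
  nb ..###: next=.  (t=3,i=0, bit7=0)
  nb ..##.: next=.  (t=0,i=8, bit6=0)
  nb ..#.#: next=#  (t=0,i=0, bit5=1)
  nb ..#..: next=.  (t=2,i=15, bit4=0)
  nb ...##: next=.  (t=0,i=7, bit3=0)
  nb ...#.: next=.  (t=0,i=12, bit2=0)
  nb ....#: next=#  (t=0,i=6, bit1=1)
  nb .....: next=#  (t=4,i=5, bit0=1)
  bits 00011100110001110010011000100011 = 482813475

482813475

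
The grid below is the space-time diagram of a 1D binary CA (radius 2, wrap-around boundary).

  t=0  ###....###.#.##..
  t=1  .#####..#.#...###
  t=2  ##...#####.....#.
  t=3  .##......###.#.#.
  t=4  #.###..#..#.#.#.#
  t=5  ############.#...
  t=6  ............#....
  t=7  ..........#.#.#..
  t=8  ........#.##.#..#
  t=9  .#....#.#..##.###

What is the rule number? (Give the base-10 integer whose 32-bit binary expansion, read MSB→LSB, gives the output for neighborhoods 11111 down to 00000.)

529364530

  ##### -> .   bit 31 = 0  t=1,i=3
  ####. -> .   bit 30 = 0  t=1,i=4
  ###.# -> .   bit 29 = 0  t=0,i=9
  ###.. -> #   bit 28 = 1  t=0,i=2
  ##.## -> #   bit 27 = 1  t=1,i=0
  ##.#. -> #   bit 26 = 1  t=0,i=10
  ##..# -> #   bit 25 = 1  t=0,i=15
  ##... -> #   bit 24 = 1  t=0,i=3
  #.### -> #   bit 23 = 1  t=1,i=1
  #.##. -> .   bit 22 = 0  t=0,i=13
  #.#.# -> .   bit 21 = 0  t=0,i=11
  #.#.. -> .   bit 20 = 0  t=1,i=10
  #..## -> #   bit 19 = 1  t=0,i=16
  #..#. -> #   bit 18 = 1  t=1,i=7
  #...# -> .   bit 17 = 0  t=1,i=12
  #.... -> #   bit 16 = 1  t=0,i=4
  .#### -> .   bit 15 = 0  t=1,i=2
  .###. -> #   bit 14 = 1  t=0,i=1
  .##.# -> #   bit 13 = 1  t=4,i=0
  .##.. -> #   bit 12 = 1  t=0,i=14
  .#.## -> .   bit 11 = 0  t=0,i=12
  .#.#. -> #   bit 10 = 1  t=1,i=9
  .#..# -> #   bit 9 = 1  t=3,i=16
  .#... -> .   bit 8 = 0  t=1,i=11
  ..### -> .   bit 7 = 0  t=0,i=0
  ..##. -> .   bit 6 = 0  t=3,i=1
  ..#.# -> #   bit 5 = 1  t=1,i=8
  ..#.. -> #   bit 4 = 1  t=4,i=7
  ...## -> .   bit 3 = 0  t=0,i=6
  ...#. -> .   bit 2 = 0  t=2,i=14
  ....# -> #   bit 1 = 1  t=0,i=5
  ..... -> .   bit 0 = 0  t=2,i=12
  bits 00011111100011010111011000110010 = 529364530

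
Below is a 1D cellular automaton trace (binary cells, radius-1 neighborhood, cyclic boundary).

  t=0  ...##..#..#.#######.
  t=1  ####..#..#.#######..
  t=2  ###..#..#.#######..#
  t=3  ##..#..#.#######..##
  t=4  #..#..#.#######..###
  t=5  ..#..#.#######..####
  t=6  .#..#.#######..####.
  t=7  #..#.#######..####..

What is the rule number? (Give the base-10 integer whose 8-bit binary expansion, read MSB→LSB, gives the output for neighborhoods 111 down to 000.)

  ###|#  b7=1 t=0,i=13
  ##.|.  b6=0 t=0,i=4
  #.#|#  b5=1 t=0,i=11
  #..|.  b4=0 t=0,i=5
  .##|#  b3=1 t=0,i=3
  .#.|.  b2=0 t=0,i=7
  ..#|#  b1=1 t=0,i=2
  ...|#  b0=1 t=0,i=0
  bits 10101011 = 171

171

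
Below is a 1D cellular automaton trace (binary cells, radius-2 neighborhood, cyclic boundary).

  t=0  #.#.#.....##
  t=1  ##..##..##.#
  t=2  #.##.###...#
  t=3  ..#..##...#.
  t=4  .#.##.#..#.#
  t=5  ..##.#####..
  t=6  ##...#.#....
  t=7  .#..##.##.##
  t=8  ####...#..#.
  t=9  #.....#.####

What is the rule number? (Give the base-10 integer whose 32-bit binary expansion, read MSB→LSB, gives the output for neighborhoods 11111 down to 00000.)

2799459118

  [31] ##### => #  t=5,i=7
  [30] ####. => .  t=5,i=8
  [29] ###.# => #  t=0,i=0
  [28] ###.. => .  t=1,i=1
  [27] ##.## => .  t=1,i=10
  [26] ##.#. => #  t=0,i=1
  [25] ##..# => #  t=1,i=2
  [24] ##... => .  t=2,i=8
  [23] #.### => #  t=1,i=11
  [22] #.##. => #  t=2,i=2
  [21] #.#.# => .  t=0,i=2
  [20] #.#.. => #  t=0,i=4
  [19] #..## => #  t=1,i=3
  [18] #..#. => #  t=4,i=8
  [17] #...# => .  t=2,i=9
  [16] #.... => .  t=0,i=6
  [15] .#### => .  t=5,i=6
  [14] .###. => #  t=0,i=11
  [13] .##.# => .  t=1,i=9
  [12] .##.. => #  t=1,i=5
  [11] .#.## => #  t=4,i=2
  [10] .#.#. => .  t=0,i=3
  [9] .#..# => #  t=3,i=3
  [8] .#... => #  t=0,i=5
  [7] ..### => .  t=0,i=10
  [6] ..##. => .  t=1,i=4
  [5] ..#.# => #  t=4,i=9
  [4] ..#.. => .  t=3,i=2
  [3] ...## => #  t=0,i=9
  [2] ...#. => #  t=3,i=1
  [1] ....# => #  t=0,i=8
  [0] ..... => .  t=0,i=7
  bits 10100110110111000101101100101110 = 2799459118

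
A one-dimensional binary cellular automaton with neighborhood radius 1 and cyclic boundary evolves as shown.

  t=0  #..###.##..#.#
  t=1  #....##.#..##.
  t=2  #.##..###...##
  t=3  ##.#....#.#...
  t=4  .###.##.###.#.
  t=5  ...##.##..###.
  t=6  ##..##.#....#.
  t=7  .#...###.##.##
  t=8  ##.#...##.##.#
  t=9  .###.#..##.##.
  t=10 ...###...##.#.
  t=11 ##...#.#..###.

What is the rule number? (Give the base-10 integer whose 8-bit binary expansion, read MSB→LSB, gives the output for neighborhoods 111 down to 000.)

101

  nb ###: next=.  (t=0,i=4, bit7=0)
  nb ##.: next=#  (t=0,i=0, bit6=1)
  nb #.#: next=#  (t=0,i=6, bit5=1)
  nb #..: next=.  (t=0,i=1, bit4=0)
  nb .##: next=.  (t=0,i=3, bit3=0)
  nb .#.: next=#  (t=0,i=11, bit2=1)
  nb ..#: next=.  (t=0,i=2, bit1=0)
  nb ...: next=#  (t=1,i=2, bit0=1)
  bits 01100101 = 101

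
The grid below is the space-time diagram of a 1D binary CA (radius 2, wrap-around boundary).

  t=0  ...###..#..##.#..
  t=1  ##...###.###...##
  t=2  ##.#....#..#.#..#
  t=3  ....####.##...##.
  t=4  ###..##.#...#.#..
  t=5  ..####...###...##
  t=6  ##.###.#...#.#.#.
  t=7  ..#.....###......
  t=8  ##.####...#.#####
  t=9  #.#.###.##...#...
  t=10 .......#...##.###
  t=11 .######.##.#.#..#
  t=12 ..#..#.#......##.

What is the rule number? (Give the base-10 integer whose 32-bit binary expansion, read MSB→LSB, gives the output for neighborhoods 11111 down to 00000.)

  #####|.  b31=0 t=8,i=14
  ####.|#  b30=1 t=1,i=0
  ###.#|.  b29=0 t=1,i=7
  ###..|#  b28=1 t=0,i=5
  ##.##|#  b27=1 t=1,i=8
  ##.#.|.  b26=0 t=0,i=13
  ##..#|#  b25=1 t=0,i=6
  ##...|.  b24=0 t=1,i=2
  #.###|.  b23=0 t=1,i=9
  #.##.|.  b22=0 t=3,i=9
  #.#.#|.  b21=0 t=6,i=13
  #.#..|.  b20=0 t=0,i=14
  #..##|#  b19=1 t=0,i=10
  #..#.|#  b18=1 t=0,i=7
  #...#|#  b17=1 t=1,i=3
  #....|#  b16=1 t=0,i=16
  .####|#  b15=1 t=1,i=16
  .###.|.  b14=0 t=0,i=4
  .##.#|.  b13=0 t=0,i=12
  .##..|.  b12=0 t=3,i=10
  .#.##|.  b11=0 t=6,i=16
  .#.#.|.  b10=0 t=2,i=12
  .#..#|#  b9=1 t=0,i=9
  .#...|#  b8=1 t=0,i=15
  ..###|.  b7=0 t=0,i=3
  ..##.|#  b6=1 t=0,i=11
  ..#.#|.  b5=0 t=2,i=11
  ..#..|.  b4=0 t=0,i=8
  ...##|.  b3=0 t=0,i=2
  ...#.|#  b2=1 t=2,i=7
  ....#|#  b1=1 t=0,i=1
  .....|#  b0=1 t=0,i=0
  bits 01011010000011111000001101000111 = 1510966087

1510966087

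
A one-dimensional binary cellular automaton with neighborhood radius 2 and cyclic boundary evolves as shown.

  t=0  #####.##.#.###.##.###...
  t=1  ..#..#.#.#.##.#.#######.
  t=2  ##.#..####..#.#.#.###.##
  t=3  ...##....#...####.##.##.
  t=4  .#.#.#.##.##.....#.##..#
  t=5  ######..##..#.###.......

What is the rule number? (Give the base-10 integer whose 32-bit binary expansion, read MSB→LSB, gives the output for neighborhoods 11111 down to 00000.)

  nb #####: next=#  (t=0,i=2, bit31=1)
  nb ####.: next=.  (t=0,i=3, bit30=0)
  nb ###.#: next=.  (t=0,i=4, bit29=0)
  nb ###..: next=#  (t=0,i=20, bit28=1)
  nb ##.##: next=#  (t=0,i=5, bit27=1)
  nb ##.#.: next=.  (t=0,i=8, bit26=0)
  nb ##..#: next=.  (t=2,i=10, bit25=0)
  nb ##...: next=#  (t=0,i=21, bit24=1)
  nb #.###: next=#  (t=0,i=11, bit23=1)
  nb #.##.: next=.  (t=0,i=6, bit22=0)
  nb #.#.#: next=#  (t=0,i=9, bit21=1)
  nb #.#..: next=#  (t=2,i=3, bit20=1)
  nb #..##: next=.  (t=2,i=5, bit19=0)
  nb #..#.: next=.  (t=1,i=4, bit18=0)
  nb #...#: next=#  (t=0,i=22, bit17=1)
  nb #....: next=.  (t=3,i=0, bit16=0)
  nb .####: next=.  (t=0,i=1, bit15=0)
  nb .###.: next=#  (t=0,i=12, bit14=1)
  nb .##.#: next=#  (t=0,i=7, bit13=1)
  nb .##..: next=.  (t=3,i=4, bit12=0)
  nb .#.##: next=.  (t=0,i=10, bit11=0)
  nb .#.#.: next=#  (t=1,i=6, bit10=1)
  nb .#..#: next=#  (t=1,i=3, bit9=1)
  nb .#...: next=#  (t=3,i=10, bit8=1)
  nb ..###: next=.  (t=0,i=0, bit7=0)
  nb ..##.: next=#  (t=3,i=3, bit6=1)
  nb ..#.#: next=.  (t=1,i=5, bit5=0)
  nb ..#..: next=.  (t=1,i=2, bit4=0)
  nb ...##: next=.  (t=0,i=23, bit3=0)
  nb ...#.: next=#  (t=1,i=1, bit2=1)
  nb ....#: next=#  (t=3,i=1, bit1=1)
  nb .....: next=#  (t=4,i=14, bit0=1)
  bits 10011001101100100110011101000111 = 2578605895

2578605895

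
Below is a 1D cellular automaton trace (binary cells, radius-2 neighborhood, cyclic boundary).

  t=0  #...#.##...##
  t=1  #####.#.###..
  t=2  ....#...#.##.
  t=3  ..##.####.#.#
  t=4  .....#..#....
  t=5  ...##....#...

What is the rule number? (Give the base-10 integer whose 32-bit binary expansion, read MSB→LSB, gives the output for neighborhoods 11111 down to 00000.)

  [31] ##### => .  t=1,i=2
  [30] ####. => .  t=1,i=3
  [29] ###.# => #  t=1,i=4
  [28] ###.. => #  t=0,i=0
  [27] ##.## => .  t=3,i=4
  [26] ##.#. => .  t=1,i=5
  [25] ##..# => #  t=1,i=11
  [24] ##... => #  t=0,i=1
  [23] #.### => #  t=1,i=8
  [22] #.##. => #  t=0,i=6
  [21] #.#.# => .  t=1,i=6
  [20] #.#.. => .  t=3,i=12
  [19] #..## => .  t=1,i=12
  [18] #..#. => .  t=4,i=7
  [17] #...# => #  t=0,i=2
  [16] #.... => .  t=2,i=0
  [15] .#### => .  t=1,i=1
  [14] .###. => .  t=0,i=12
  [13] .##.# => .  t=3,i=3
  [12] .##.. => .  t=0,i=7
  [11] .#.## => .  t=0,i=5
  [10] .#.#. => .  t=3,i=11
  [9] .#..# => .  t=3,i=0
  [8] .#... => #  t=2,i=5
  [7] ..### => .  t=0,i=11
  [6] ..##. => .  t=3,i=2
  [5] ..#.# => #  t=0,i=4
  [4] ..#.. => .  t=2,i=4
  [3] ...## => #  t=0,i=10
  [2] ...#. => #  t=0,i=3
  [1] ....# => #  t=2,i=2
  [0] ..... => .  t=2,i=1
  bits 00110011110000100000000100101110 = 868352302

868352302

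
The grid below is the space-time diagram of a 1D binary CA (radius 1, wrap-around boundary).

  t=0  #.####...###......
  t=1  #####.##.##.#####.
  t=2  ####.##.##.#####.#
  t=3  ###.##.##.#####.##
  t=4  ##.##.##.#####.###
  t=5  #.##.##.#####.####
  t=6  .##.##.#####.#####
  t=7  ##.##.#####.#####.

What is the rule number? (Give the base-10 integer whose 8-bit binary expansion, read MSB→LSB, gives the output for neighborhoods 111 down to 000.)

189

  ### -> #   bit 7 = 1  t=0,i=3
  ##. -> .   bit 6 = 0  t=0,i=5
  #.# -> #   bit 5 = 1  t=0,i=1
  #.. -> #   bit 4 = 1  t=0,i=6
  .## -> #   bit 3 = 1  t=0,i=2
  .#. -> #   bit 2 = 1  t=0,i=0
  ..# -> .   bit 1 = 0  t=0,i=8
  ... -> #   bit 0 = 1  t=0,i=7
  bits 10111101 = 189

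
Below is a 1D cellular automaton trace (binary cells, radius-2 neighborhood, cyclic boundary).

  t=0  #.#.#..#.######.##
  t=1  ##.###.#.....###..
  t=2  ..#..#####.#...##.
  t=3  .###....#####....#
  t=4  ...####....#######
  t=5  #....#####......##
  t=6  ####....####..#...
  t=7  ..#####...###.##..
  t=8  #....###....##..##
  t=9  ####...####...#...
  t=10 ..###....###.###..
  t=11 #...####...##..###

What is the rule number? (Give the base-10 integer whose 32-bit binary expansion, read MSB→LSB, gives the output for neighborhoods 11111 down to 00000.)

  ##### -> .   bit 31 = 0  t=0,i=11
  ####. -> #   bit 30 = 1  t=0,i=13
  ###.# -> #   bit 29 = 1  t=0,i=0
  ###.. -> #   bit 28 = 1  t=1,i=15
  ##.## -> #   bit 27 = 1  t=0,i=15
  ##.#. -> #   bit 26 = 1  t=0,i=1
  ##..# -> #   bit 25 = 1  t=1,i=16
  ##... -> #   bit 24 = 1  t=2,i=17
  #.### -> .   bit 23 = 0  t=0,i=9
  #.##. -> .   bit 22 = 0  t=7,i=14
  #.#.# -> .   bit 21 = 0  t=0,i=2
  #.#.. -> #   bit 20 = 1  t=0,i=4
  #..## -> .   bit 19 = 0  t=1,i=17
  #..#. -> .   bit 18 = 0  t=0,i=6
  #...# -> .   bit 17 = 0  t=2,i=0
  #.... -> #   bit 16 = 1  t=1,i=9
  .#### -> .   bit 15 = 0  t=0,i=10
  .###. -> .   bit 14 = 0  t=0,i=17
  .##.# -> .   bit 13 = 0  t=1,i=1
  .##.. -> .   bit 12 = 0  t=2,i=16
  .#.## -> .   bit 11 = 0  t=0,i=8
  .#.#. -> #   bit 10 = 1  t=0,i=3
  .#..# -> #   bit 9 = 1  t=0,i=5
  .#... -> #   bit 8 = 1  t=1,i=8
  ..### -> .   bit 7 = 0  t=1,i=13
  ..##. -> .   bit 6 = 0  t=1,i=0
  ..#.# -> #   bit 5 = 1  t=0,i=7
  ..#.. -> #   bit 4 = 1  t=2,i=2
  ...## -> .   bit 3 = 0  t=1,i=12
  ...#. -> #   bit 2 = 1  t=2,i=1
  ....# -> #   bit 1 = 1  t=1,i=11
  ..... -> .   bit 0 = 0  t=1,i=10
  bits 01111111000100010000011100110110 = 2131822390

2131822390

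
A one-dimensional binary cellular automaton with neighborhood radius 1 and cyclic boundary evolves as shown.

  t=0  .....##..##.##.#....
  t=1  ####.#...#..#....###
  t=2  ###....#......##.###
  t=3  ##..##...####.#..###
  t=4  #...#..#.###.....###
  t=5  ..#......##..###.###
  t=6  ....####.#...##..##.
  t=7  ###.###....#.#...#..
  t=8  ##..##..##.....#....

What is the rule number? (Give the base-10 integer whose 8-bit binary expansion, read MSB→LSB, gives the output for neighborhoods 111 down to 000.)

  ### -> #   bit 7 = 1  t=1,i=0
  ##. -> .   bit 6 = 0  t=0,i=6
  #.# -> .   bit 5 = 0  t=0,i=11
  #.. -> .   bit 4 = 0  t=0,i=7
  .## -> #   bit 3 = 1  t=0,i=5
  .#. -> .   bit 2 = 0  t=0,i=15
  ..# -> .   bit 1 = 0  t=0,i=4
  ... -> #   bit 0 = 1  t=0,i=0
  bits 10001001 = 137

137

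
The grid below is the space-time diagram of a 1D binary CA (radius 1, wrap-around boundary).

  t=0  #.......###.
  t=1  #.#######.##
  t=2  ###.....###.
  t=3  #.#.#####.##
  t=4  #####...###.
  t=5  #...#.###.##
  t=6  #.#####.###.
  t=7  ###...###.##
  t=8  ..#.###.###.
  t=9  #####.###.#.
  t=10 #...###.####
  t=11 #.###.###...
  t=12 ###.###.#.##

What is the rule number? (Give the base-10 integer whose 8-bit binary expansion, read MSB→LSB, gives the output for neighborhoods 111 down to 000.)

  nb ###: next=.  (t=0,i=9, bit7=0)
  nb ##.: next=#  (t=0,i=10, bit6=1)
  nb #.#: next=#  (t=0,i=11, bit5=1)
  nb #..: next=.  (t=0,i=1, bit4=0)
  nb .##: next=#  (t=0,i=8, bit3=1)
  nb .#.: next=#  (t=0,i=0, bit2=1)
  nb ..#: next=#  (t=0,i=7, bit1=1)
  nb ...: next=#  (t=0,i=2, bit0=1)
  bits 01101111 = 111

111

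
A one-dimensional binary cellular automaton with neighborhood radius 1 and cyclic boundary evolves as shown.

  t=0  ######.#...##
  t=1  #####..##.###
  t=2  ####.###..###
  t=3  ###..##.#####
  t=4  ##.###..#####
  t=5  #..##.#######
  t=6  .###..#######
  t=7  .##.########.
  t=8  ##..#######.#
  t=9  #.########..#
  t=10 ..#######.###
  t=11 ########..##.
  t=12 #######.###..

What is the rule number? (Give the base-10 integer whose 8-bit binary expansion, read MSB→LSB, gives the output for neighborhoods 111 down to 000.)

  nb ###: next=#  (t=0,i=0, bit7=1)
  nb ##.: next=.  (t=0,i=5, bit6=0)
  nb #.#: next=.  (t=0,i=6, bit5=0)
  nb #..: next=#  (t=0,i=8, bit4=1)
  nb .##: next=#  (t=0,i=11, bit3=1)
  nb .#.: next=#  (t=0,i=7, bit2=1)
  nb ..#: next=#  (t=0,i=10, bit1=1)
  nb ...: next=.  (t=0,i=9, bit0=0)
  bits 10011110 = 158

158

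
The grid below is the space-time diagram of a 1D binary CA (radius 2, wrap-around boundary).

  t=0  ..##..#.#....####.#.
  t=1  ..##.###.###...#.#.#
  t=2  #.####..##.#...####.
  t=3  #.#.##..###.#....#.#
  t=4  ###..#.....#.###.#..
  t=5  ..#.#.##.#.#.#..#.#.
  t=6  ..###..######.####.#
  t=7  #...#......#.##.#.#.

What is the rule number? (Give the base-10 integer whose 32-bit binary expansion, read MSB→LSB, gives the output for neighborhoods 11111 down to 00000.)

1554331490

  nb #####: next=.  (t=6,i=9, bit31=0)
  nb ####.: next=#  (t=0,i=15, bit30=1)
  nb ###.#: next=.  (t=0,i=16, bit29=0)
  nb ###..: next=#  (t=1,i=11, bit28=1)
  nb ##.##: next=#  (t=1,i=4, bit27=1)
  nb ##.#.: next=#  (t=0,i=17, bit26=1)
  nb ##..#: next=.  (t=0,i=4, bit25=0)
  nb ##...: next=.  (t=1,i=12, bit24=0)
  nb #.###: next=#  (t=1,i=5, bit23=1)
  nb #.##.: next=.  (t=3,i=4, bit22=0)
  nb #.#.#: next=#  (t=1,i=17, bit21=1)
  nb #.#..: next=.  (t=0,i=8, bit20=0)
  nb #..##: next=.  (t=1,i=1, bit19=0)
  nb #..#.: next=#  (t=0,i=5, bit18=1)
  nb #...#: next=.  (t=0,i=0, bit17=0)
  nb #....: next=#  (t=0,i=10, bit16=1)
  nb .####: next=.  (t=0,i=14, bit15=0)
  nb .###.: next=.  (t=1,i=6, bit14=0)
  nb .##.#: next=#  (t=1,i=3, bit13=1)
  nb .##..: next=#  (t=0,i=3, bit12=1)
  nb .#.##: next=.  (t=2,i=1, bit11=0)
  nb .#.#.: next=#  (t=0,i=7, bit10=1)
  nb .#..#: next=#  (t=1,i=0, bit9=1)
  nb .#...: next=#  (t=0,i=9, bit8=1)
  nb ..###: next=.  (t=0,i=13, bit7=0)
  nb ..##.: next=#  (t=0,i=2, bit6=1)
  nb ..#.#: next=#  (t=0,i=6, bit5=1)
  nb ..#..: next=.  (t=4,i=5, bit4=0)
  nb ...##: next=.  (t=0,i=1, bit3=0)
  nb ...#.: next=.  (t=1,i=14, bit2=0)
  nb ....#: next=#  (t=0,i=11, bit1=1)
  nb .....: next=.  (t=4,i=8, bit0=0)
  bits 01011100101001010011011101100010 = 1554331490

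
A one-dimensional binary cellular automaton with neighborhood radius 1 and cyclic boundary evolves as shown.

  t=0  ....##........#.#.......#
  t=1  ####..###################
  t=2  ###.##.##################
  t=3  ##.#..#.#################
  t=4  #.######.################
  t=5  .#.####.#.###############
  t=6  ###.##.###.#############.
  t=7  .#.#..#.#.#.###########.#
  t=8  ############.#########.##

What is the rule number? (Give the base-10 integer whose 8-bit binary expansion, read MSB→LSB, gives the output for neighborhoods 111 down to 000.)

  [7] ### => #  t=1,i=0
  [6] ##. => .  t=0,i=5
  [5] #.# => #  t=0,i=15
  [4] #.. => #  t=0,i=0
  [3] .## => .  t=0,i=4
  [2] .#. => #  t=0,i=14
  [1] ..# => #  t=0,i=3
  [0] ... => #  t=0,i=1
  bits 10110111 = 183

183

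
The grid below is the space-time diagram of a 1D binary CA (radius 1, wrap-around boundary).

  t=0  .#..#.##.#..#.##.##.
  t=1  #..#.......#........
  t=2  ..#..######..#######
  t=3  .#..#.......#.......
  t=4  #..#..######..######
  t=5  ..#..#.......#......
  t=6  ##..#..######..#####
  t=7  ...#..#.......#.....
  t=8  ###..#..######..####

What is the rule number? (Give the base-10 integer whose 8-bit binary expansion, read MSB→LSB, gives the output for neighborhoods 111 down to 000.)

3

  [7] ### => .  t=2,i=6
  [6] ##. => .  t=0,i=7
  [5] #.# => .  t=0,i=5
  [4] #.. => .  t=0,i=2
  [3] .## => .  t=0,i=6
  [2] .#. => .  t=0,i=1
  [1] ..# => #  t=0,i=0
  [0] ... => #  t=1,i=5
  bits 00000011 = 3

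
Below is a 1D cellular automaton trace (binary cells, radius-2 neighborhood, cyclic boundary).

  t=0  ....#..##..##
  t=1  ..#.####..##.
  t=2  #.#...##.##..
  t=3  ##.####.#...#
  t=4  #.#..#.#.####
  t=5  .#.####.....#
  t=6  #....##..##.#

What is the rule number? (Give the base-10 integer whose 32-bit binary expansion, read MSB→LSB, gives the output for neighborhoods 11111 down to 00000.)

1544439803

  [31] ##### => .  t=4,i=11
  [30] ####. => #  t=1,i=6
  [29] ###.# => .  t=3,i=1
  [28] ###.. => #  t=1,i=7
  [27] ##.## => #  t=2,i=8
  [26] ##.#. => #  t=3,i=7
  [25] ##..# => .  t=0,i=9
  [24] ##... => .  t=0,i=0
  [23] #.### => .  t=1,i=4
  [22] #.##. => .  t=2,i=9
  [21] #.#.# => .  t=4,i=7
  [20] #.#.. => .  t=2,i=2
  [19] #..## => #  t=0,i=6
  [18] #..#. => #  t=2,i=12
  [17] #...# => #  t=1,i=0
  [16] #.... => .  t=0,i=1
  [15] .#### => .  t=1,i=5
  [14] .###. => #  t=3,i=0
  [13] .##.# => .  t=2,i=7
  [12] .##.. => .  t=0,i=8
  [11] .#.## => .  t=1,i=3
  [10] .#.#. => #  t=2,i=1
  [9] .#..# => #  t=0,i=5
  [8] .#... => #  t=2,i=3
  [7] ..### => #  t=3,i=12
  [6] ..##. => #  t=0,i=7
  [5] ..#.# => #  t=1,i=2
  [4] ..#.. => #  t=0,i=4
  [3] ...## => #  t=2,i=5
  [2] ...#. => .  t=0,i=3
  [1] ....# => #  t=0,i=2
  [0] ..... => #  t=5,i=9
  bits 01011100000011100100011111111011 = 1544439803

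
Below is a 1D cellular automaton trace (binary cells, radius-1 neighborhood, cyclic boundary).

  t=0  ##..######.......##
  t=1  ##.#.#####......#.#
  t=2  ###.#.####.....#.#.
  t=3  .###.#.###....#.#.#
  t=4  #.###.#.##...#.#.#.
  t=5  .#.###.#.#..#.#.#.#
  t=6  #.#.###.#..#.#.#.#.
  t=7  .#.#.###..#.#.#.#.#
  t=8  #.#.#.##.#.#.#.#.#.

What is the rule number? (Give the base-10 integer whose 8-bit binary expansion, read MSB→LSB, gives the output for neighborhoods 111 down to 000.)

226

  [7] ### => #  t=0,i=0
  [6] ##. => #  t=0,i=1
  [5] #.# => #  t=1,i=2
  [4] #.. => .  t=0,i=2
  [3] .## => .  t=0,i=4
  [2] .#. => .  t=1,i=3
  [1] ..# => #  t=0,i=3
  [0] ... => .  t=0,i=11
  bits 11100010 = 226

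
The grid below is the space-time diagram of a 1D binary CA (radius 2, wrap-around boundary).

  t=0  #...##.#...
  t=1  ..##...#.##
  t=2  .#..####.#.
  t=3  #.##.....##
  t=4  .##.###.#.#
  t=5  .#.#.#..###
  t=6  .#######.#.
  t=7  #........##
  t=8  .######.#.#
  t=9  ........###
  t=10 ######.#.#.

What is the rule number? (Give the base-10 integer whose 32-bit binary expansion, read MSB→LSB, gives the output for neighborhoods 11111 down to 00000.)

159335981

  ##### -> .   bit 31 = 0  t=6,i=3
  ####. -> .   bit 30 = 0  t=2,i=6
  ###.# -> .   bit 29 = 0  t=2,i=7
  ###.. -> .   bit 28 = 0  t=7,i=0
  ##.## -> #   bit 27 = 1  t=3,i=1
  ##.#. -> .   bit 26 = 0  t=0,i=6
  ##..# -> .   bit 25 = 0  t=1,i=0
  ##... -> #   bit 24 = 1  t=1,i=4
  #.### -> .   bit 23 = 0  t=4,i=4
  #.##. -> #   bit 22 = 1  t=1,i=9
  #.#.# -> #   bit 21 = 1  t=4,i=8
  #.#.. -> #   bit 20 = 1  t=0,i=7
  #..## -> #   bit 19 = 1  t=1,i=1
  #..#. -> #   bit 18 = 1  t=2,i=0
  #...# -> #   bit 17 = 1  t=0,i=2
  #.... -> #   bit 16 = 1  t=3,i=5
  .#### -> .   bit 15 = 0  t=2,i=5
  .###. -> #   bit 14 = 1  t=3,i=10
  .##.# -> .   bit 13 = 0  t=0,i=5
  .##.. -> .   bit 12 = 0  t=1,i=3
  .#.## -> .   bit 11 = 0  t=1,i=8
  .#.#. -> #   bit 10 = 1  t=4,i=9
  .#..# -> #   bit 9 = 1  t=2,i=2
  .#... -> .   bit 8 = 0  t=0,i=1
  ..### -> .   bit 7 = 0  t=2,i=4
  ..##. -> .   bit 6 = 0  t=0,i=4
  ..#.# -> #   bit 5 = 1  t=1,i=7
  ..#.. -> .   bit 4 = 0  t=0,i=0
  ...## -> #   bit 3 = 1  t=0,i=3
  ...#. -> #   bit 2 = 1  t=0,i=10
  ....# -> .   bit 1 = 0  t=3,i=7
  ..... -> #   bit 0 = 1  t=3,i=6
  bits 00001001011111110100011000101101 = 159335981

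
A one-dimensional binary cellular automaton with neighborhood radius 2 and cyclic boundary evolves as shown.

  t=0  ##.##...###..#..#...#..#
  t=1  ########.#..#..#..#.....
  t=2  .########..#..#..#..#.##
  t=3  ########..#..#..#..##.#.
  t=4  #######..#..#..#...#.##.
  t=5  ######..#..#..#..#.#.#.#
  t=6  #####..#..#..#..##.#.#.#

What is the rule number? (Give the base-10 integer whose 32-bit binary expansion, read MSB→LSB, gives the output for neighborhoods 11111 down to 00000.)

3991392362

  nb #####: next=#  (t=1,i=2, bit31=1)
  nb ####.: next=#  (t=1,i=6, bit30=1)
  nb ###.#: next=#  (t=0,i=1, bit29=1)
  nb ###..: next=.  (t=0,i=10, bit28=0)
  nb ##.##: next=#  (t=0,i=2, bit27=1)
  nb ##.#.: next=#  (t=1,i=8, bit26=1)
  nb ##..#: next=.  (t=0,i=11, bit25=0)
  nb ##...: next=#  (t=0,i=5, bit24=1)
  nb #.###: next=#  (t=2,i=1, bit23=1)
  nb #.##.: next=#  (t=0,i=3, bit22=1)
  nb #.#.#: next=#  (t=3,i=22, bit21=1)
  nb #.#..: next=.  (t=1,i=9, bit20=0)
  nb #..##: next=.  (t=0,i=22, bit19=0)
  nb #..#.: next=#  (t=0,i=12, bit18=1)
  nb #...#: next=#  (t=0,i=6, bit17=1)
  nb #....: next=#  (t=1,i=20, bit16=1)
  nb .####: next=#  (t=1,i=1, bit15=1)
  nb .###.: next=#  (t=0,i=0, bit14=1)
  nb .##.#: next=.  (t=2,i=23, bit13=0)
  nb .##..: next=#  (t=0,i=4, bit12=1)
  nb .#.##: next=.  (t=2,i=21, bit11=0)
  nb .#.#.: next=.  (t=5,i=18, bit10=0)
  nb .#..#: next=.  (t=0,i=14, bit9=0)
  nb .#...: next=.  (t=0,i=17, bit8=0)
  nb ..###: next=.  (t=0,i=8, bit7=0)
  nb ..##.: next=#  (t=3,i=19, bit6=1)
  nb ..#.#: next=#  (t=2,i=20, bit5=1)
  nb ..#..: next=.  (t=0,i=13, bit4=0)
  nb ...##: next=#  (t=0,i=7, bit3=1)
  nb ...#.: next=.  (t=0,i=19, bit2=0)
  nb ....#: next=#  (t=1,i=22, bit1=1)
  nb .....: next=.  (t=1,i=21, bit0=0)
  bits 11101101111001111101000001101010 = 3991392362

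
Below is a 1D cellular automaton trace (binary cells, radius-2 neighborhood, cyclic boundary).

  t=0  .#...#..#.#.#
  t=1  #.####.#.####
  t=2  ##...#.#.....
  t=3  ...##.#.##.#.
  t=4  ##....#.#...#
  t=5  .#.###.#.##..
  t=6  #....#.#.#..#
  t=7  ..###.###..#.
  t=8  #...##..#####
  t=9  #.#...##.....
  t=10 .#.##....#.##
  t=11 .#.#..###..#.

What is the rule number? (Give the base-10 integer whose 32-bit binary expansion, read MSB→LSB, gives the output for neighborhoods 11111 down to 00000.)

980354326

  #####|.  b31=0 t=1,i=11
  ####.|.  b30=0 t=1,i=4
  ###.#|#  b29=1 t=1,i=0
  ###..|#  b28=1 t=4,i=1
  ##.##|#  b27=1 t=1,i=1
  ##.#.|.  b26=0 t=1,i=6
  ##..#|#  b25=1 t=7,i=9
  ##...|.  b24=0 t=2,i=2
  #.###|.  b23=0 t=1,i=2
  #.##.|#  b22=1 t=3,i=8
  #.#.#|#  b21=1 t=0,i=10
  #.#..|.  b20=0 t=0,i=1
  #..##|#  b19=1 t=6,i=11
  #..#.|#  b18=1 t=0,i=7
  #...#|#  b17=1 t=0,i=3
  #....|#  b16=1 t=2,i=9
  .####|.  b15=0 t=1,i=3
  .###.|.  b14=0 t=4,i=0
  .##.#|.  b13=0 t=3,i=4
  .##..|.  b12=0 t=2,i=1
  .#.##|.  b11=0 t=1,i=8
  .#.#.|#  b10=1 t=0,i=0
  .#..#|.  b9=0 t=0,i=6
  .#...|#  b8=1 t=0,i=2
  ..###|.  b7=0 t=4,i=12
  ..##.|.  b6=0 t=2,i=0
  ..#.#|.  b5=0 t=0,i=8
  ..#..|#  b4=1 t=0,i=5
  ...##|.  b3=0 t=2,i=12
  ...#.|#  b2=1 t=0,i=4
  ....#|#  b1=1 t=2,i=11
  .....|.  b0=0 t=2,i=10
  bits 00111010011011110000010100010110 = 980354326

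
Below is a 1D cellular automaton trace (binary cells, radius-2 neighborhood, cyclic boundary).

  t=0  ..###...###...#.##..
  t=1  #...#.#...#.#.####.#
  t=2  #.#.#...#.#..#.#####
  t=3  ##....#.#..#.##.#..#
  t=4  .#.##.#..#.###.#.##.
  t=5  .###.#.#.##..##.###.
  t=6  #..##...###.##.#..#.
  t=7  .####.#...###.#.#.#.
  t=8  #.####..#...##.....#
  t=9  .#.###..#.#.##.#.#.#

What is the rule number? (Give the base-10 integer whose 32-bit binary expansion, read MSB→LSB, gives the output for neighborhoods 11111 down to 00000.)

  #####|.  b31=0 t=2,i=17
  ####.|#  b30=1 t=1,i=16
  ###.#|#  b29=1 t=1,i=17
  ###..|#  b28=1 t=0,i=4
  ##.##|#  b27=1 t=1,i=18
  ##.#.|#  b26=1 t=2,i=1
  ##..#|.  b25=0 t=4,i=19
  ##...|.  b24=0 t=0,i=5
  #.###|.  b23=0 t=1,i=14
  #.##.|#  b22=1 t=0,i=16
  #.#.#|.  b21=0 t=1,i=12
  #.#..|.  b20=0 t=1,i=6
  #..##|#  b19=1 t=3,i=18
  #..#.|.  b18=0 t=2,i=12
  #...#|#  b17=1 t=0,i=6
  #....|#  b16=1 t=0,i=19
  .####|#  b15=1 t=1,i=15
  .###.|.  b14=0 t=0,i=3
  .##.#|.  b13=0 t=3,i=14
  .##..|#  b12=1 t=0,i=17
  .#.##|#  b11=1 t=0,i=15
  .#.#.|.  b10=0 t=1,i=5
  .#..#|#  b9=1 t=2,i=11
  .#...|.  b8=0 t=1,i=7
  ..###|.  b7=0 t=0,i=2
  ..##.|#  b6=1 t=5,i=13
  ..#.#|#  b5=1 t=0,i=14
  ..#..|#  b4=1 t=8,i=8
  ...##|.  b3=0 t=0,i=1
  ...#.|.  b2=0 t=0,i=13
  ....#|#  b1=1 t=0,i=0
  .....|.  b0=0 t=8,i=16
  bits 01111100010010111001101001110010 = 2085329522

2085329522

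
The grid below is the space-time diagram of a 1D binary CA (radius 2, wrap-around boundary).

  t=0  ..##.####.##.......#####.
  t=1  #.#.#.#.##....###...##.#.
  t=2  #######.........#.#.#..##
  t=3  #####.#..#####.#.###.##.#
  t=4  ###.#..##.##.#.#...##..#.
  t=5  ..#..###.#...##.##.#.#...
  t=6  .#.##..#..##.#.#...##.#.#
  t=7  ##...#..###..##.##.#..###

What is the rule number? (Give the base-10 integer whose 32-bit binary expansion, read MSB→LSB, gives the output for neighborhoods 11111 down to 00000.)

3123349317

  nb #####: next=#  (t=0,i=21, bit31=1)
  nb ####.: next=.  (t=0,i=7, bit30=0)
  nb ###.#: next=#  (t=0,i=8, bit29=1)
  nb ###..: next=#  (t=0,i=23, bit28=1)
  nb ##.##: next=#  (t=0,i=4, bit27=1)
  nb ##.#.: next=.  (t=1,i=22, bit26=0)
  nb ##..#: next=#  (t=4,i=21, bit25=1)
  nb ##...: next=.  (t=0,i=12, bit24=0)
  nb #.###: next=.  (t=0,i=5, bit23=0)
  nb #.##.: next=.  (t=0,i=10, bit22=0)
  nb #.#.#: next=#  (t=1,i=0, bit21=1)
  nb #.#..: next=.  (t=2,i=20, bit20=0)
  nb #..##: next=#  (t=2,i=22, bit19=1)
  nb #..#.: next=.  (t=4,i=22, bit18=0)
  nb #...#: next=#  (t=0,i=0, bit17=1)
  nb #....: next=.  (t=0,i=13, bit16=0)
  nb .####: next=#  (t=0,i=6, bit15=1)
  nb .###.: next=.  (t=1,i=15, bit14=0)
  nb .##.#: next=.  (t=0,i=3, bit13=0)
  nb .##..: next=.  (t=0,i=11, bit12=0)
  nb .#.##: next=.  (t=1,i=7, bit11=0)
  nb .#.#.: next=#  (t=1,i=1, bit10=1)
  nb .#..#: next=#  (t=2,i=21, bit9=1)
  nb .#...: next=#  (t=4,i=16, bit8=1)
  nb ..###: next=.  (t=0,i=19, bit7=0)
  nb ..##.: next=#  (t=0,i=2, bit6=1)
  nb ..#.#: next=.  (t=2,i=16, bit5=0)
  nb ..#..: next=.  (t=5,i=2, bit4=0)
  nb ...##: next=.  (t=0,i=1, bit3=0)
  nb ...#.: next=#  (t=2,i=15, bit2=1)
  nb ....#: next=.  (t=0,i=17, bit1=0)
  nb .....: next=#  (t=0,i=14, bit0=1)
  bits 10111010001010101000011101000101 = 3123349317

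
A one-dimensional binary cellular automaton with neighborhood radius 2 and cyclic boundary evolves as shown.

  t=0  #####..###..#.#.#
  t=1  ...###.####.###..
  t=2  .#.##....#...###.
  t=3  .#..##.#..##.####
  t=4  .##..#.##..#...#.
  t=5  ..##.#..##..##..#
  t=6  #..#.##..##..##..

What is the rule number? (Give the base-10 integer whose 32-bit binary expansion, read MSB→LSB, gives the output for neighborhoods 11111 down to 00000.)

  nb #####: next=.  (t=0,i=1, bit31=0)
  nb ####.: next=#  (t=0,i=3, bit30=1)
  nb ###.#: next=.  (t=1,i=5, bit29=0)
  nb ###..: next=#  (t=0,i=4, bit28=1)
  nb ##.##: next=.  (t=1,i=6, bit27=0)
  nb ##.#.: next=.  (t=3,i=0, bit26=0)
  nb ##..#: next=#  (t=0,i=5, bit25=1)
  nb ##...: next=#  (t=1,i=15, bit24=1)
  nb #.###: next=.  (t=0,i=16, bit23=0)
  nb #.##.: next=.  (t=2,i=3, bit22=0)
  nb #.#.#: next=#  (t=0,i=14, bit21=1)
  nb #.#..: next=#  (t=3,i=1, bit20=1)
  nb #..##: next=.  (t=0,i=6, bit19=0)
  nb #..#.: next=.  (t=0,i=11, bit18=0)
  nb #...#: next=#  (t=2,i=11, bit17=1)
  nb #....: next=.  (t=1,i=16, bit16=0)
  nb .####: next=.  (t=0,i=0, bit15=0)
  nb .###.: next=#  (t=0,i=8, bit14=1)
  nb .##.#: next=#  (t=3,i=5, bit13=1)
  nb .##..: next=#  (t=2,i=4, bit12=1)
  nb .#.##: next=.  (t=0,i=15, bit11=0)
  nb .#.#.: next=#  (t=0,i=13, bit10=1)
  nb .#..#: next=#  (t=3,i=2, bit9=1)
  nb .#...: next=#  (t=2,i=10, bit8=1)
  nb ..###: next=#  (t=0,i=7, bit7=1)
  nb ..##.: next=.  (t=3,i=4, bit6=0)
  nb ..#.#: next=#  (t=0,i=12, bit5=1)
  nb ..#..: next=.  (t=2,i=9, bit4=0)
  nb ...##: next=.  (t=1,i=2, bit3=0)
  nb ...#.: next=.  (t=2,i=8, bit2=0)
  nb ....#: next=#  (t=1,i=1, bit1=1)
  nb .....: next=.  (t=1,i=0, bit0=0)
  bits 01010011001100100111011110100010 = 1395816354

1395816354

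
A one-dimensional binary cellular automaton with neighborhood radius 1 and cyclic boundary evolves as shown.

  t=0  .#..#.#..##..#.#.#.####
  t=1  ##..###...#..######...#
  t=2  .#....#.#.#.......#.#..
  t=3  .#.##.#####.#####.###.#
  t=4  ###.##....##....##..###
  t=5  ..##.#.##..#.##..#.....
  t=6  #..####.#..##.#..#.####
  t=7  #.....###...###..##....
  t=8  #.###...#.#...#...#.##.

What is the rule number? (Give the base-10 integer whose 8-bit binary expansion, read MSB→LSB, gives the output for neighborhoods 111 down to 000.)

101

  ###|.  b7=0 t=0,i=20
  ##.|#  b6=1 t=0,i=10
  #.#|#  b5=1 t=0,i=0
  #..|.  b4=0 t=0,i=2
  .##|.  b3=0 t=0,i=9
  .#.|#  b2=1 t=0,i=1
  ..#|.  b1=0 t=0,i=3
  ...|#  b0=1 t=1,i=8
  bits 01100101 = 101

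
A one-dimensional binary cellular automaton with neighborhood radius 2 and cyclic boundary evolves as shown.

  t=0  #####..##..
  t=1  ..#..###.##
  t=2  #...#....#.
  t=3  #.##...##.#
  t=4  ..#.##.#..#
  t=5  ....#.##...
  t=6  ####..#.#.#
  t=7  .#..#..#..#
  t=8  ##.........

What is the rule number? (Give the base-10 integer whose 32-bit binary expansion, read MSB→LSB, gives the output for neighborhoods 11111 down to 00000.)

2279212103

  ##### -> #   bit 31 = 1  t=0,i=2
  ####. -> .   bit 30 = 0  t=0,i=3
  ###.# -> .   bit 29 = 0  t=1,i=7
  ###.. -> .   bit 28 = 0  t=0,i=4
  ##.## -> .   bit 27 = 0  t=1,i=8
  ##.#. -> #   bit 26 = 1  t=4,i=6
  ##..# -> #   bit 25 = 1  t=0,i=5
  ##... -> #   bit 24 = 1  t=3,i=4
  #.### -> #   bit 23 = 1  t=6,i=10
  #.##. -> #   bit 22 = 1  t=1,i=9
  #.#.# -> .   bit 21 = 0  t=6,i=8
  #.#.. -> #   bit 20 = 1  t=2,i=0
  #..## -> #   bit 19 = 1  t=0,i=6
  #..#. -> .   bit 18 = 0  t=1,i=1
  #...# -> #   bit 17 = 1  t=2,i=2
  #.... -> .   bit 16 = 0  t=2,i=6
  .#### -> .   bit 15 = 0  t=0,i=1
  .###. -> .   bit 14 = 0  t=1,i=6
  .##.# -> .   bit 13 = 0  t=3,i=0
  .##.. -> .   bit 12 = 0  t=0,i=8
  .#.## -> .   bit 11 = 0  t=4,i=3
  .#.#. -> #   bit 10 = 1  t=2,i=10
  .#..# -> .   bit 9 = 0  t=1,i=3
  .#... -> .   bit 8 = 0  t=2,i=1
  ..### -> .   bit 7 = 0  t=0,i=0
  ..##. -> #   bit 6 = 1  t=0,i=7
  ..#.# -> .   bit 5 = 0  t=2,i=9
  ..#.. -> .   bit 4 = 0  t=1,i=2
  ...## -> .   bit 3 = 0  t=3,i=6
  ...#. -> #   bit 2 = 1  t=2,i=3
  ....# -> #   bit 1 = 1  t=2,i=7
  ..... -> #   bit 0 = 1  t=5,i=0
  bits 10000111110110100000010001000111 = 2279212103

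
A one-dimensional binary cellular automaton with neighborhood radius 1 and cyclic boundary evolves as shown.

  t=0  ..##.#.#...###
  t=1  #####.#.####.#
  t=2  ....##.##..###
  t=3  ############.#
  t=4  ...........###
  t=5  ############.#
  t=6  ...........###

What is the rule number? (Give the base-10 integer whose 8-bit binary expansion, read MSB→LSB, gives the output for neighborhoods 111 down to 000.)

  [7] ### => .  t=0,i=12
  [6] ##. => #  t=0,i=3
  [5] #.# => #  t=0,i=4
  [4] #.. => #  t=0,i=0
  [3] .## => #  t=0,i=2
  [2] .#. => .  t=0,i=5
  [1] ..# => #  t=0,i=1
  [0] ... => #  t=0,i=9
  bits 01111011 = 123

123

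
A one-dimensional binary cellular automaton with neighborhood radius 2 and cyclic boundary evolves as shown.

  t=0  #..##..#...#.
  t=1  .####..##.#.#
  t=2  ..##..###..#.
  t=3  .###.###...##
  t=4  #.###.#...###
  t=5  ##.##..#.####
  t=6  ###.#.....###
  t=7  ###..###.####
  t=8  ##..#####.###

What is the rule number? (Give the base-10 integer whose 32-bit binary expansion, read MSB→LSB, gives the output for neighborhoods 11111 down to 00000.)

3892967389

  ##### -> #   bit 31 = 1  t=5,i=11
  ####. -> #   bit 30 = 1  t=1,i=3
  ###.# -> #   bit 29 = 1  t=3,i=3
  ###.. -> .   bit 28 = 0  t=1,i=4
  ##.## -> #   bit 27 = 1  t=3,i=0
  ##.#. -> .   bit 26 = 0  t=1,i=9
  ##..# -> .   bit 25 = 0  t=0,i=5
  ##... -> .   bit 24 = 0  t=3,i=8
  #.### -> .   bit 23 = 0  t=1,i=1
  #.##. -> .   bit 22 = 0  t=5,i=3
  #.#.# -> .   bit 21 = 0  t=1,i=10
  #.#.. -> .   bit 20 = 0  t=0,i=0
  #..## -> #   bit 19 = 1  t=0,i=2
  #..#. -> .   bit 18 = 0  t=0,i=6
  #...# -> .   bit 17 = 0  t=0,i=9
  #.... -> #   bit 16 = 1  t=6,i=6
  .#### -> #   bit 15 = 1  t=1,i=2
  .###. -> #   bit 14 = 1  t=2,i=7
  .##.# -> #   bit 13 = 1  t=1,i=8
  .##.. -> #   bit 12 = 1  t=0,i=4
  .#.## -> .   bit 11 = 0  t=1,i=0
  .#.#. -> #   bit 10 = 1  t=0,i=12
  .#..# -> #   bit 9 = 1  t=0,i=1
  .#... -> #   bit 8 = 1  t=0,i=8
  ..### -> #   bit 7 = 1  t=2,i=6
  ..##. -> #   bit 6 = 1  t=0,i=3
  ..#.# -> .   bit 5 = 0  t=0,i=11
  ..#.. -> #   bit 4 = 1  t=0,i=7
  ...## -> #   bit 3 = 1  t=2,i=1
  ...#. -> #   bit 2 = 1  t=0,i=10
  ....# -> .   bit 1 = 0  t=6,i=8
  ..... -> #   bit 0 = 1  t=6,i=7
  bits 11101000000010011111011111011101 = 3892967389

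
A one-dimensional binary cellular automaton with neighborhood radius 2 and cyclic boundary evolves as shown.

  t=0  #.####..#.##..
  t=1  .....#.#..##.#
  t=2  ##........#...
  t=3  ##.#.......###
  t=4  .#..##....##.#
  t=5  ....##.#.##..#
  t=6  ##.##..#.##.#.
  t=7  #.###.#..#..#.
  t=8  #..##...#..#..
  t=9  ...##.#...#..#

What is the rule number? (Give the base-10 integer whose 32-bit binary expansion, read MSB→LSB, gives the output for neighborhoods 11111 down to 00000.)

  [31] ##### => #  t=3,i=13
  [30] ####. => .  t=0,i=4
  [29] ###.# => #  t=3,i=1
  [28] ###.. => #  t=0,i=5
  [27] ##.## => #  t=6,i=2
  [26] ##.#. => .  t=1,i=12
  [25] ##..# => .  t=0,i=6
  [24] ##... => .  t=2,i=2
  [23] #.### => .  t=0,i=2
  [22] #.##. => #  t=0,i=10
  [21] #.#.# => #  t=4,i=13
  [20] #.#.. => .  t=1,i=7
  [19] #..## => .  t=1,i=9
  [18] #..#. => #  t=0,i=7
  [17] #...# => #  t=2,i=12
  [16] #.... => #  t=1,i=1
  [15] .#### => .  t=0,i=3
  [14] .###. => #  t=7,i=3
  [13] .##.# => .  t=1,i=11
  [12] .##.. => #  t=0,i=11
  [11] .#.## => .  t=0,i=1
  [10] .#.#. => .  t=1,i=6
  [9] .#..# => .  t=1,i=8
  [8] .#... => #  t=1,i=0
  [7] ..### => #  t=3,i=11
  [6] ..##. => #  t=1,i=10
  [5] ..#.# => .  t=0,i=0
  [4] ..#.. => .  t=2,i=10
  [3] ...## => #  t=2,i=13
  [2] ...#. => .  t=1,i=4
  [1] ....# => .  t=1,i=3
  [0] ..... => .  t=1,i=2
  bits 10111000011001110101000111001000 = 3093778888

3093778888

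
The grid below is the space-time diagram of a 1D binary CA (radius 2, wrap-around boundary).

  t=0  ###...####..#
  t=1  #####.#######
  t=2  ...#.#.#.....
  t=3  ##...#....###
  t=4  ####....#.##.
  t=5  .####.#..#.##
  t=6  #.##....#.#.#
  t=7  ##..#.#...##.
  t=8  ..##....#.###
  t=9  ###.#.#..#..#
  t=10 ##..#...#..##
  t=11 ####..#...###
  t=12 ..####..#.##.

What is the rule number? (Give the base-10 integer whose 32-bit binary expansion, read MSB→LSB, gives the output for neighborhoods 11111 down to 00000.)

1529784515

  [31] ##### => .  t=1,i=0
  [30] ####. => #  t=0,i=1
  [29] ###.# => .  t=1,i=4
  [28] ###.. => #  t=0,i=2
  [27] ##.## => #  t=1,i=5
  [26] ##.#. => .  t=5,i=5
  [25] ##..# => #  t=0,i=10
  [24] ##... => #  t=0,i=3
  [23] #.### => .  t=1,i=6
  [22] #.##. => .  t=4,i=10
  [21] #.#.# => #  t=2,i=5
  [20] #.#.. => .  t=2,i=7
  [19] #..## => #  t=0,i=11
  [18] #..#. => #  t=5,i=8
  [17] #...# => #  t=0,i=4
  [16] #.... => .  t=2,i=9
  [15] .#### => #  t=0,i=0
  [14] .###. => .  t=8,i=11
  [13] .##.# => #  t=4,i=11
  [12] .##.. => .  t=6,i=3
  [11] .#.## => #  t=4,i=9
  [10] .#.#. => .  t=2,i=4
  [9] .#..# => .  t=5,i=7
  [8] .#... => .  t=2,i=8
  [7] ..### => #  t=0,i=6
  [6] ..##. => #  t=7,i=10
  [5] ..#.# => .  t=2,i=3
  [4] ..#.. => .  t=3,i=5
  [3] ...## => .  t=0,i=5
  [2] ...#. => .  t=2,i=2
  [1] ....# => #  t=2,i=1
  [0] ..... => #  t=2,i=0
  bits 01011011001011101010100011000011 = 1529784515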